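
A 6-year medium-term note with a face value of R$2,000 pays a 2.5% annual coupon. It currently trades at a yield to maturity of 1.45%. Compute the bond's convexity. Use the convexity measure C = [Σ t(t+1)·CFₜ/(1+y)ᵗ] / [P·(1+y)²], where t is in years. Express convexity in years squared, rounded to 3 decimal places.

37.712

With y = 0.0145:
  t   CF        PV=CF/(1+0.0145)^t    t·PV        t(t+1)·PV
  1        50.00        49.2854        49.2854          98.5707
  2        50.00        48.5809        97.1619         291.4856
  3        50.00        47.8866       143.6597         574.6390
  4        50.00        47.2022       188.8086         944.0430
  5        50.00        46.5275       232.6375       1,395.8251
  6     2,050.00     1,880.3624    11,282.1743      78,975.2198
  Σ                  2,119.8449    11,993.7274      82,279.7833
P = 2,119.8449.
Convexity = Σ t(t+1)·PV / [P·(1+y)²] = 82,279.7833 / (2,119.8449 × 1.029210) = 37.71247.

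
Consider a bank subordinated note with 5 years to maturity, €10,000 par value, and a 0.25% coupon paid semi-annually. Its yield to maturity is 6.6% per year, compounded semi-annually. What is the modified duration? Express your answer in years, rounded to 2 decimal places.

Periodic yield y = 0.033. First find Macaulay duration:
  t   CF        PV=CF/(1+0.033)^t    t·PV
  1        12.50        12.1007        12.1007
  2        12.50        11.7141        23.4282
  3        12.50        11.3399        34.0197
  4        12.50        10.9776        43.9105
  5        12.50        10.6269        53.1347
  6        12.50        10.2875        61.7247
  7        12.50         9.9588        69.7117
  8        12.50         9.6407        77.1254
  9        12.50         9.3327        83.9943
  10   10,012.50     7,236.6791    72,366.7908
  Σ                  7,332.6580    72,825.9408
P = 7,332.6580; Macaulay duration = 72,825.9408 / 7,332.6580 = 9.93172 half-year periods = 4.96586 years.
Modified duration = D_Mac / (1 + y) = 4.96586 / 1.033 = 4.80722 years.

4.81 years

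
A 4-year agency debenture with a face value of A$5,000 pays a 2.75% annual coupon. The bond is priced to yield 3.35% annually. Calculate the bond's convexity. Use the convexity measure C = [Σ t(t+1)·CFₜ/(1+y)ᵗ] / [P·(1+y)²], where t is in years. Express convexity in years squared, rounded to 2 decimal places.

17.73

With y = 0.0335:
  t   CF        PV=CF/(1+0.0335)^t    t·PV        t(t+1)·PV
  1       137.50       133.0431       133.0431         266.0861
  2       137.50       128.7306       257.4612         772.3835
  3       137.50       124.5579       373.6737       1,494.6947
  4     5,137.50     4,503.0826    18,012.3303      90,061.6515
  Σ                  4,889.4141    18,776.5082      92,594.8159
P = 4,889.4141.
Convexity = Σ t(t+1)·PV / [P·(1+y)²] = 92,594.8159 / (4,889.4141 × 1.068122) = 17.73001.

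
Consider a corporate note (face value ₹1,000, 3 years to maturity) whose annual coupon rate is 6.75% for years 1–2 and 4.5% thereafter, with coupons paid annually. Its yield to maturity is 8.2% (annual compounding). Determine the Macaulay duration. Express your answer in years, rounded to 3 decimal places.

2.807 years

Periodic yield y = 0.082. Discount each cash flow and weight by its year:
  t   CF        PV=CF/(1+0.082)^t    t·PV
  1        67.50        62.3845        62.3845
  2        67.50        57.6566       115.3133
  3     1,045.00       824.9631     2,474.8892
  Σ                    945.0042     2,652.5869
Price P = Σ PV = 945.0042.
Macaulay duration = Σ(t·PV) / P = 2,652.5869 / 945.0042 = 2.80696 years.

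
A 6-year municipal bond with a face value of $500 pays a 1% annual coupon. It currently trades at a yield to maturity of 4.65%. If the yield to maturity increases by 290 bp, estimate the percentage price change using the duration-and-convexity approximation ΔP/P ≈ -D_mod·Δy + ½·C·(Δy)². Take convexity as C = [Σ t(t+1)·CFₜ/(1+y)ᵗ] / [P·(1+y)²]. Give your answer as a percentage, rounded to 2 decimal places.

-14.61%

With y = 0.0465:
  t   CF        PV=CF/(1+0.0465)^t    t·PV        t(t+1)·PV
  1         5.00         4.7778         4.7778           9.5557
  2         5.00         4.5655         9.1311          27.3932
  3         5.00         4.3627        13.0880          52.3520
  4         5.00         4.1688        16.6753          83.3764
  5         5.00         3.9836        19.9179         119.5075
  6       505.00       384.4643     2,306.7856      16,147.4992
  Σ                    406.3227     2,370.3757      16,439.6840
P = 406.3227; D_Mac = 5.83373 yrs; D_mod = 5.57451 yrs; C = 36.94400.
Duration effect: -5.57451 × (+0.029) = -0.161661
Convexity effect: 0.5 × 36.94400 × (0.029)² = +0.0155350
ΔP/P ≈ -0.161661 + 0.0155350 = -0.146126 = -14.6126%.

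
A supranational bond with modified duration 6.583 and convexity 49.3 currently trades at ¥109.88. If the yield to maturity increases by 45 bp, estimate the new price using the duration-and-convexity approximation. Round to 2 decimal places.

¥106.68

Duration effect: -D_mod·Δy = -6.583 × (+0.0045) = -0.0296235
Convexity effect: ½·C·(Δy)² = 0.5 × 49.3 × (0.0045)² = +0.0004991625
ΔP/P ≈ -0.0296235 + 0.0004991625 = -0.0291243375
New price ≈ 109.88 × (1 - 0.0291243375) = 106.6798177955.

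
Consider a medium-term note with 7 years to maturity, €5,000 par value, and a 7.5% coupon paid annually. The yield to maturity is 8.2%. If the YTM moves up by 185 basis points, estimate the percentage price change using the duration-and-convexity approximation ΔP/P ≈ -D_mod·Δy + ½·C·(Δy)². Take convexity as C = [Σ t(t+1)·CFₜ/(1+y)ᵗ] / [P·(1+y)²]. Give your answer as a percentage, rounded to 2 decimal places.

With y = 0.082:
  t   CF        PV=CF/(1+0.082)^t    t·PV        t(t+1)·PV
  1       375.00       346.5804       346.5804         693.1608
  2       375.00       320.3146       640.6292       1,921.8877
  3       375.00       296.0394       888.1181       3,552.4726
  4       375.00       273.6039     1,094.4155       5,472.0773
  5       375.00       252.8686     1,264.3432       7,586.0590
  6       375.00       233.7048     1,402.2290       9,815.6032
  7     5,375.00     3,095.9051    21,671.3359     173,370.6870
  Σ                  4,819.0169    27,307.6513     202,411.9476
P = 4,819.0169; D_Mac = 5.66664 yrs; D_mod = 5.23719 yrs; C = 35.87758.
Duration effect: -5.23719 × (+0.0185) = -0.096888
Convexity effect: 0.5 × 35.87758 × (0.0185)² = +0.0061396
ΔP/P ≈ -0.096888 + 0.0061396 = -0.090749 = -9.0749%.

-9.07%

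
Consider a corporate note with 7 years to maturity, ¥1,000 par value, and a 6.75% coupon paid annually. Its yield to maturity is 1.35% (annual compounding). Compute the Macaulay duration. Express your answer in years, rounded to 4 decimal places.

Periodic yield y = 0.0135. Discount each cash flow and weight by its year:
  t   CF        PV=CF/(1+0.0135)^t    t·PV
  1        67.50        66.6009        66.6009
  2        67.50        65.7138       131.4275
  3        67.50        64.8384       194.5153
  4        67.50        63.9748       255.8991
  5        67.50        63.1226       315.6131
  6        67.50        62.2818       373.6909
  7     1,067.50       971.8553     6,802.9872
  Σ                  1,358.3876     8,140.7339
Price P = Σ PV = 1,358.3876.
Macaulay duration = Σ(t·PV) / P = 8,140.7339 / 1,358.3876 = 5.99294 years.

5.9929 years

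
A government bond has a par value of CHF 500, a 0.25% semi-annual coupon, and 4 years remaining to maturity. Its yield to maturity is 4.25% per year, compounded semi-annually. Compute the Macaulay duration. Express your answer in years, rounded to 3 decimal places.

3.981 years

Periodic yield y = 0.02125. Discount each cash flow and weight by its period:
  t   CF        PV=CF/(1+0.02125)^t    t·PV
  1        0.625         0.6120         0.6120
  2        0.625         0.5993         1.1985
  3        0.625         0.5868         1.7604
  4        0.625         0.5746         2.2983
  5        0.625         0.5626         2.8131
  6        0.625         0.5509         3.3055
  7        0.625         0.5395         3.7762
  8      500.625       423.1126     3,384.9009
  Σ                    427.1382     3,400.6650
Price P = Σ PV = 427.1382.
Macaulay duration = Σ(t·PV) / P = 3,400.6650 / 427.1382 = 7.96151 half-year periods.
In years: 7.96151 / 2 = 3.98075 years.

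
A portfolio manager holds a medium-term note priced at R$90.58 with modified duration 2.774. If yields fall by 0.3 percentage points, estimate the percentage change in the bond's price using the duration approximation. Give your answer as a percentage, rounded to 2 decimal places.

Duration approximation: ΔP/P ≈ -D_mod · Δy = -2.774 × (-0.003) = +0.008322.
As a percentage: +0.8322%.

+0.83%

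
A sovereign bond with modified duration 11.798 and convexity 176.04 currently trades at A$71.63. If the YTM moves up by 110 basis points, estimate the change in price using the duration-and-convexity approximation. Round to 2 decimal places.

Duration effect: -D_mod·Δy = -11.798 × (+0.011) = -0.129778
Convexity effect: ½·C·(Δy)² = 0.5 × 176.04 × (0.011)² = +0.01065042
ΔP/P ≈ -0.129778 + 0.01065042 = -0.11912758
ΔP ≈ 71.63 × (-0.11912758) = -8.5331085554.

-A$8.53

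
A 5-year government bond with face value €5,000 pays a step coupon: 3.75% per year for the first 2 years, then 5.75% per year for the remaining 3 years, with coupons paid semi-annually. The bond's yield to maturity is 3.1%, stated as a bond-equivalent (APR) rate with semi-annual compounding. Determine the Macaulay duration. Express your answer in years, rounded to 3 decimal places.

4.569 years

Periodic yield y = 0.0155. Discount each cash flow and weight by its period:
  t   CF        PV=CF/(1+0.0155)^t    t·PV
  1        93.75        92.3191        92.3191
  2        93.75        90.9100       181.8199
  3        93.75        89.5224       268.5671
  4        93.75        88.1559       352.6237
  5       143.75       133.1092       665.5462
  6       143.75       131.0775       786.4652
  7       143.75       129.0769       903.5380
  8       143.75       127.1067     1,016.8536
  9       143.75       125.1666     1,126.4995
  10    5,143.75     4,410.4264    44,104.2636
  Σ                  5,416.8706    49,498.4959
Price P = Σ PV = 5,416.8706.
Macaulay duration = Σ(t·PV) / P = 49,498.4959 / 5,416.8706 = 9.13784 half-year periods.
In years: 9.13784 / 2 = 4.56892 years.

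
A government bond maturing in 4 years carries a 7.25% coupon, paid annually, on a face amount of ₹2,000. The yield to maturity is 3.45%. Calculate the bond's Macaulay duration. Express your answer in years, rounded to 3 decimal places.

3.639 years

Periodic yield y = 0.0345. Discount each cash flow and weight by its year:
  t   CF        PV=CF/(1+0.0345)^t    t·PV
  1       145.00       140.1643       140.1643
  2       145.00       135.4899       270.9799
  3       145.00       130.9714       392.9142
  4     2,145.00     1,872.8600     7,491.4400
  Σ                  2,279.4857     8,295.4985
Price P = Σ PV = 2,279.4857.
Macaulay duration = Σ(t·PV) / P = 8,295.4985 / 2,279.4857 = 3.63920 years.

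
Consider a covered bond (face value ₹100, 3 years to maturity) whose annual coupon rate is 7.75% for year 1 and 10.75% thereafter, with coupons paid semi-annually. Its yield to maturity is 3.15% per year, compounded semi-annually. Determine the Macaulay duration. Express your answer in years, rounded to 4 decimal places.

Periodic yield y = 0.01575. Discount each cash flow and weight by its period:
  t   CF        PV=CF/(1+0.01575)^t    t·PV
  1        3.875         3.8149         3.8149
  2        3.875         3.7558         7.5115
  3        5.375         5.1288        15.3865
  4        5.375         5.0493        20.1972
  5        5.375         4.9710        24.8550
  6      105.375        95.9437       575.6624
  Σ                    118.6635       647.4275
Price P = Σ PV = 118.6635.
Macaulay duration = Σ(t·PV) / P = 647.4275 / 118.6635 = 5.45599 half-year periods.
In years: 5.45599 / 2 = 2.72800 years.

2.7280 years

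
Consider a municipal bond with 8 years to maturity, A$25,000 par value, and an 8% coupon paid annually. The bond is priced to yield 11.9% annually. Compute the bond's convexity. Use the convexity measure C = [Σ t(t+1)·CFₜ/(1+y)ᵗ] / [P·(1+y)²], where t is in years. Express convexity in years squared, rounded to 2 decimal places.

With y = 0.119:
  t   CF        PV=CF/(1+0.119)^t    t·PV        t(t+1)·PV
  1     2,000.00     1,787.3101     1,787.3101       3,574.6202
  2     2,000.00     1,597.2387     3,194.4774       9,583.4322
  3     2,000.00     1,427.3804     4,282.1413      17,128.5651
  4     2,000.00     1,275.5857     5,102.3429      25,511.7144
  5     2,000.00     1,139.9336     5,699.6681      34,198.0086
  6     2,000.00     1,018.7074     6,112.2446      42,785.7123
  7     2,000.00       910.3730     6,372.6113      50,980.8905
  8    27,000.00    10,983.0528    87,864.4225     790,779.8025
  Σ                 20,139.5819   120,415.2182     974,542.7458
P = 20,139.5819.
Convexity = Σ t(t+1)·PV / [P·(1+y)²] = 974,542.7458 / (20,139.5819 × 1.252161) = 38.64473.

38.64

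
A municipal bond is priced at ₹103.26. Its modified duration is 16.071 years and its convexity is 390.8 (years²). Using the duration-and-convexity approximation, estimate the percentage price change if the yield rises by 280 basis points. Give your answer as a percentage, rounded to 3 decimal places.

-29.679%

Duration effect: -D_mod·Δy = -16.071 × (+0.028) = -0.449988
Convexity effect: ½·C·(Δy)² = 0.5 × 390.8 × (0.028)² = +0.1531936
ΔP/P ≈ -0.449988 + 0.1531936 = -0.2967944
= -29.67944%.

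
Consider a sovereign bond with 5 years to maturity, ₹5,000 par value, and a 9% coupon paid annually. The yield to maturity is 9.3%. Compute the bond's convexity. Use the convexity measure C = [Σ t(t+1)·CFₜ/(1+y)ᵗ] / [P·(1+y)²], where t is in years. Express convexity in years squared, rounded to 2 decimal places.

20.04

With y = 0.093:
  t   CF        PV=CF/(1+0.093)^t    t·PV        t(t+1)·PV
  1       450.00       411.7109       411.7109         823.4218
  2       450.00       376.6797       753.3594       2,260.0781
  3       450.00       344.6292     1,033.8875       4,135.5500
  4       450.00       315.3057     1,261.2229       6,306.1146
  5     5,450.00     3,493.7811    17,468.9056     104,813.4333
  Σ                  4,942.1066    20,929.0862     118,338.5978
P = 4,942.1066.
Convexity = Σ t(t+1)·PV / [P·(1+y)²] = 118,338.5978 / (4,942.1066 × 1.194649) = 20.04352.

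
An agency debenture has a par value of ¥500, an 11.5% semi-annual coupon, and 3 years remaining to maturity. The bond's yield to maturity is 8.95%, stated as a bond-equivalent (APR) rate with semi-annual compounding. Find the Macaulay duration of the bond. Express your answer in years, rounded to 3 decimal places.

2.634 years

Periodic yield y = 0.04475. Discount each cash flow and weight by its period:
  t   CF        PV=CF/(1+0.04475)^t    t·PV
  1        28.75        27.5185        27.5185
  2        28.75        26.3398        52.6797
  3        28.75        25.2116        75.6349
  4        28.75        24.1317        96.5269
  5        28.75        23.0981       115.4904
  6       528.75       406.6082     2,439.6490
  Σ                    532.9080     2,807.4994
Price P = Σ PV = 532.9080.
Macaulay duration = Σ(t·PV) / P = 2,807.4994 / 532.9080 = 5.26826 half-year periods.
In years: 5.26826 / 2 = 2.63413 years.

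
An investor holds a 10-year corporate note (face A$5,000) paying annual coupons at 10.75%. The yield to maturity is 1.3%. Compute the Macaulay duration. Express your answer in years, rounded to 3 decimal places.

7.546 years

Periodic yield y = 0.013. Discount each cash flow and weight by its year:
  t   CF        PV=CF/(1+0.013)^t    t·PV
  1       537.50       530.6022       530.6022
  2       537.50       523.7929     1,047.5857
  3       537.50       517.0709     1,551.2128
  4       537.50       510.4353     2,041.7411
  5       537.50       503.8848     2,519.4239
  6       537.50       497.4183     2,984.5101
  7       537.50       491.0349     3,437.2442
  8       537.50       484.7334     3,877.8668
  9       537.50       478.5127     4,306.6142
  10    5,537.50     4,866.5287    48,665.2866
  Σ                  9,404.0140    70,962.0877
Price P = Σ PV = 9,404.0140.
Macaulay duration = Σ(t·PV) / P = 70,962.0877 / 9,404.0140 = 7.54594 years.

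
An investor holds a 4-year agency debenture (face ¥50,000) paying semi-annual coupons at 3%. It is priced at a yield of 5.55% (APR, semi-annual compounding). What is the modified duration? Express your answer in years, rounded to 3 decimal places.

Periodic yield y = 0.02775. First find Macaulay duration:
  t   CF        PV=CF/(1+0.02775)^t    t·PV
  1       750.00       729.7495       729.7495
  2       750.00       710.0457     1,420.0914
  3       750.00       690.8739     2,072.6218
  4       750.00       672.2198     2,688.8793
  5       750.00       654.0694     3,270.3470
  6       750.00       636.4091     3,818.4543
  7       750.00       619.2255     4,334.5788
  8    50,750.00    40,769.5730   326,156.5841
  Σ                 45,482.1659   344,491.3062
P = 45,482.1659; Macaulay duration = 344,491.3062 / 45,482.1659 = 7.57421 half-year periods = 3.78710 years.
Modified duration = D_Mac / (1 + y) = 3.78710 / 1.02775 = 3.68485 years.

3.685 years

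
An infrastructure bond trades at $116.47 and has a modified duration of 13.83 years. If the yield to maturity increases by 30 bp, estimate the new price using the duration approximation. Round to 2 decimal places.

$111.64

Duration approximation: ΔP/P ≈ -D_mod · Δy = -13.83 × (+0.003) = -0.041490.
New price ≈ 116.47 × (1 - 0.041490) = 111.6376597.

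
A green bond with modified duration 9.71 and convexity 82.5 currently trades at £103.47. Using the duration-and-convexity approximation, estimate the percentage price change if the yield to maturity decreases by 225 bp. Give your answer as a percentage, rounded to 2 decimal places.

Duration effect: -D_mod·Δy = -9.71 × (-0.0225) = +0.218475
Convexity effect: ½·C·(Δy)² = 0.5 × 82.5 × (-0.0225)² = +0.0208828125
ΔP/P ≈ +0.218475 + 0.0208828125 = +0.2393578125
= +23.93578125%.

+23.94%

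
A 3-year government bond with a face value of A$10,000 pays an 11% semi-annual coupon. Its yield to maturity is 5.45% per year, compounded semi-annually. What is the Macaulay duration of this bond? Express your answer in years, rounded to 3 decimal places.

Periodic yield y = 0.02725. Discount each cash flow and weight by its period:
  t   CF        PV=CF/(1+0.02725)^t    t·PV
  1       550.00       535.4101       535.4101
  2       550.00       521.2072     1,042.4144
  3       550.00       507.3810     1,522.1431
  4       550.00       493.9217     1,975.6867
  5       550.00       480.8194     2,404.0968
  6    10,550.00     8,978.3299    53,869.9795
  Σ                 11,517.0693    61,349.7306
Price P = Σ PV = 11,517.0693.
Macaulay duration = Σ(t·PV) / P = 61,349.7306 / 11,517.0693 = 5.32685 half-year periods.
In years: 5.32685 / 2 = 2.66343 years.

2.663 years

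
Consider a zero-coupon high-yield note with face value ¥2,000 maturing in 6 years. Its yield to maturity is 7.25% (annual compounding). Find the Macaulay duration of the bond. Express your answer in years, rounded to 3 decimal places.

A zero-coupon bond has a single cash flow at maturity, so its Macaulay duration equals its maturity: 6 years.

6.000 years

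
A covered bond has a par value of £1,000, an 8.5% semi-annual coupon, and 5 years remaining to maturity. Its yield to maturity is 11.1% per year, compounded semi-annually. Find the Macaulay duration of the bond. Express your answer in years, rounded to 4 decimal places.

4.1245 years

Periodic yield y = 0.0555. Discount each cash flow and weight by its period:
  t   CF        PV=CF/(1+0.0555)^t    t·PV
  1        42.50        40.2653        40.2653
  2        42.50        38.1481        76.2961
  3        42.50        36.1422       108.4265
  4        42.50        34.2418       136.9670
  5        42.50        32.4413       162.2063
  6        42.50        30.7354       184.4127
  7        42.50        29.1193       203.8353
  8        42.50        27.5882       220.7054
  9        42.50        26.1375       235.2379
  10    1,042.50       607.4264     6,074.2643
  Σ                    902.2454     7,442.6168
Price P = Σ PV = 902.2454.
Macaulay duration = Σ(t·PV) / P = 7,442.6168 / 902.2454 = 8.24899 half-year periods.
In years: 8.24899 / 2 = 4.12450 years.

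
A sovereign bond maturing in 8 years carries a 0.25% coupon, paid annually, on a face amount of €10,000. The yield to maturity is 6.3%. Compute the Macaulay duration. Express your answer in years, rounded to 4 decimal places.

Periodic yield y = 0.063. Discount each cash flow and weight by its year:
  t   CF        PV=CF/(1+0.063)^t    t·PV
  1        25.00        23.5183        23.5183
  2        25.00        22.1245        44.2490
  3        25.00        20.8133        62.4398
  4        25.00        19.5797        78.3190
  5        25.00        18.4193        92.0966
  6        25.00        17.3277       103.9661
  7        25.00        16.3007       114.1051
  8    10,025.00     6,149.1950    49,193.5600
  Σ                  6,287.2786    49,712.2539
Price P = Σ PV = 6,287.2786.
Macaulay duration = Σ(t·PV) / P = 49,712.2539 / 6,287.2786 = 7.90680 years.

7.9068 years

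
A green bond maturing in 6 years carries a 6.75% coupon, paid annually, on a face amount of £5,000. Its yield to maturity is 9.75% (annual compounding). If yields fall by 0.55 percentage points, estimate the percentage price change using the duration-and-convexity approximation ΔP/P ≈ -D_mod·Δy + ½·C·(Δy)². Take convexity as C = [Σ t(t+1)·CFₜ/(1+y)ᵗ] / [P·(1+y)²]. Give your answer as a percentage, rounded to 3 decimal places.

With y = 0.0975:
  t   CF        PV=CF/(1+0.0975)^t    t·PV        t(t+1)·PV
  1       337.50       307.5171       307.5171         615.0342
  2       337.50       280.1978       560.3956       1,681.1868
  3       337.50       255.3055       765.9165       3,063.6661
  4       337.50       232.6246       930.4984       4,652.4922
  5       337.50       211.9586     1,059.7932       6,358.7593
  6     5,337.50     3,054.2931    18,325.7587     128,280.3112
  Σ                  4,341.8968    21,949.8796     144,651.4499
P = 4,341.8968; D_Mac = 5.05537 yrs; D_mod = 4.60626 yrs; C = 27.65886.
Duration effect: -4.60626 × (-0.0055) = +0.025334
Convexity effect: 0.5 × 27.65886 × (-0.0055)² = +0.0004183
ΔP/P ≈ +0.025334 + 0.0004183 = +0.025753 = +2.5753%.

+2.575%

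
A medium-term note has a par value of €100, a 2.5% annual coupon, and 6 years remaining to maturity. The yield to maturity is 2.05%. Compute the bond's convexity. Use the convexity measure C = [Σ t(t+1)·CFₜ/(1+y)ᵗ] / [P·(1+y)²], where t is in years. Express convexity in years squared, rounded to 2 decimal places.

With y = 0.0205:
  t   CF        PV=CF/(1+0.0205)^t    t·PV        t(t+1)·PV
  1         2.50         2.4498         2.4498           4.8996
  2         2.50         2.4006         4.8011          14.4034
  3         2.50         2.3523         7.0570          28.2281
  4         2.50         2.3051         9.2204          46.1018
  5         2.50         2.2588        11.2939          67.7636
  6       102.50        90.7498       544.4990       3,811.4928
  Σ                    102.5164       579.3212       3,972.8893
P = 102.5164.
Convexity = Σ t(t+1)·PV / [P·(1+y)²] = 3,972.8893 / (102.5164 × 1.041420) = 37.21235.

37.21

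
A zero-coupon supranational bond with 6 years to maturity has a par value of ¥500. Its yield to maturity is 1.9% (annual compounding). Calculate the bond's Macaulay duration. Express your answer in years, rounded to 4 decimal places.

A zero-coupon bond has a single cash flow at maturity, so its Macaulay duration equals its maturity: 6 years.

6.0000 years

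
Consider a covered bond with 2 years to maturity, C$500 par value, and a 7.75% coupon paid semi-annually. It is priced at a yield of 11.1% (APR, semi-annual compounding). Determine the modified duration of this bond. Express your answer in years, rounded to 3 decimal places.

1.788 years

Periodic yield y = 0.0555. First find Macaulay duration:
  t   CF        PV=CF/(1+0.0555)^t    t·PV
  1       19.375        18.3562        18.3562
  2       19.375        17.3910        34.7821
  3       19.375        16.4766        49.4297
  4      519.375       418.4544     1,673.8174
  Σ                    470.6782     1,776.3854
P = 470.6782; Macaulay duration = 1,776.3854 / 470.6782 = 3.77410 half-year periods = 1.88705 years.
Modified duration = D_Mac / (1 + y) = 1.88705 / 1.0555 = 1.78782 years.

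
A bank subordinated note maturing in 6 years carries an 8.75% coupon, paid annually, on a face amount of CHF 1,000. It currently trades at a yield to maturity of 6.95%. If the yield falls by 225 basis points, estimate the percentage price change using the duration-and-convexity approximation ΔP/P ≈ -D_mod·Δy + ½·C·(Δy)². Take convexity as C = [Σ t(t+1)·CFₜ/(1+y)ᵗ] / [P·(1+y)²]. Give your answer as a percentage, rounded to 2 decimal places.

+11.16%

With y = 0.0695:
  t   CF        PV=CF/(1+0.0695)^t    t·PV        t(t+1)·PV
  1        87.50        81.8139        81.8139         163.6279
  2        87.50        76.4974       152.9947         458.9842
  3        87.50        71.5263       214.5789         858.3155
  4        87.50        66.8782       267.5130       1,337.5650
  5        87.50        62.5323       312.6613       1,875.9677
  6     1,087.50       726.6822     4,360.0933      30,520.6531
  Σ                  1,085.9303     5,389.6551      35,215.1133
P = 1,085.9303; D_Mac = 4.96317 yrs; D_mod = 4.64064 yrs; C = 28.35082.
Duration effect: -4.64064 × (-0.0225) = +0.104414
Convexity effect: 0.5 × 28.35082 × (-0.0225)² = +0.0071763
ΔP/P ≈ +0.104414 + 0.0071763 = +0.111591 = +11.1591%.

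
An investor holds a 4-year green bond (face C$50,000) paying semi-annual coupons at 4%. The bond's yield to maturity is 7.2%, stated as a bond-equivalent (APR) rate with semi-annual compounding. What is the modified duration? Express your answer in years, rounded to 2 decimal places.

Periodic yield y = 0.036. First find Macaulay duration:
  t   CF        PV=CF/(1+0.036)^t    t·PV
  1     1,000.00       965.2510       965.2510
  2     1,000.00       931.7094     1,863.4189
  3     1,000.00       899.3334     2,698.0003
  4     1,000.00       868.0825     3,472.3298
  5     1,000.00       837.9174     4,189.5871
  6     1,000.00       808.8006     4,852.8036
  7     1,000.00       780.6956     5,464.8690
  8    51,000.00    38,431.9245   307,455.3962
  Σ                 44,523.7144   330,961.6558
P = 44,523.7144; Macaulay duration = 330,961.6558 / 44,523.7144 = 7.43338 half-year periods = 3.71669 years.
Modified duration = D_Mac / (1 + y) = 3.71669 / 1.036 = 3.58754 years.

3.59 years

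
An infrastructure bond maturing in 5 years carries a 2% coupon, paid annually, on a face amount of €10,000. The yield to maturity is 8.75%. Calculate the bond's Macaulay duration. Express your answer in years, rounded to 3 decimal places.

Periodic yield y = 0.0875. Discount each cash flow and weight by its year:
  t   CF        PV=CF/(1+0.0875)^t    t·PV
  1       200.00       183.9080       183.9080
  2       200.00       169.1108       338.2217
  3       200.00       155.5042       466.5127
  4       200.00       142.9924       571.9696
  5    10,200.00     6,705.8501    33,529.2507
  Σ                  7,357.3657    35,089.8627
Price P = Σ PV = 7,357.3657.
Macaulay duration = Σ(t·PV) / P = 35,089.8627 / 7,357.3657 = 4.76935 years.

4.769 years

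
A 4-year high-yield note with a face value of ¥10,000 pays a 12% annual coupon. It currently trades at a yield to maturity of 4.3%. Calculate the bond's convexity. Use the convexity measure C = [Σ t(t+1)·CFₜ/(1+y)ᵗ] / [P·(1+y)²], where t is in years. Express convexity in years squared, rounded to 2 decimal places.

15.17

With y = 0.043:
  t   CF        PV=CF/(1+0.043)^t    t·PV        t(t+1)·PV
  1     1,200.00     1,150.5273     1,150.5273       2,301.0547
  2     1,200.00     1,103.0943     2,206.1885       6,618.5656
  3     1,200.00     1,057.6168     3,172.8503      12,691.4010
  4    11,200.00     9,464.1320    37,856.5280     189,282.6400
  Σ                 12,775.3703    44,386.0941     210,893.6613
P = 12,775.3703.
Convexity = Σ t(t+1)·PV / [P·(1+y)²] = 210,893.6613 / (12,775.3703 × 1.087849) = 15.17475.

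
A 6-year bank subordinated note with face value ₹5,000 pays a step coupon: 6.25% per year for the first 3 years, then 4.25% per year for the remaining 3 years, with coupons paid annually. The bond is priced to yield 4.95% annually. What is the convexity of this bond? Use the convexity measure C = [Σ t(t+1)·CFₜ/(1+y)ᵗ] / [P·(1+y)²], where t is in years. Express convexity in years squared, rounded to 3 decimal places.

With y = 0.0495:
  t   CF        PV=CF/(1+0.0495)^t    t·PV        t(t+1)·PV
  1       312.50       297.7608       297.7608         595.5217
  2       312.50       283.7169       567.4337       1,702.3011
  3       312.50       270.3353       811.0058       3,244.0231
  4       212.50       175.1577       700.6307       3,503.1534
  5       212.50       166.8963       834.4815       5,006.8891
  6     5,212.50     3,900.7796    23,404.6775     163,832.7424
  Σ                  5,094.6465    26,615.9900     177,884.6308
P = 5,094.6465.
Convexity = Σ t(t+1)·PV / [P·(1+y)²] = 177,884.6308 / (5,094.6465 × 1.101450) = 31.70002.

31.700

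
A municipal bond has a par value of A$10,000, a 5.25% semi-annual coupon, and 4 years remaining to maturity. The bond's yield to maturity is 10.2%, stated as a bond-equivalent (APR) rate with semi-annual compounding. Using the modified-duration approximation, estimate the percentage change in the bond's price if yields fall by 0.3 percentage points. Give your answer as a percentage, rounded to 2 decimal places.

Periodic yield y = 0.051. Modified duration first:
  t   CF        PV=CF/(1+0.051)^t    t·PV
  1       262.50       249.7621       249.7621
  2       262.50       237.6424       475.2847
  3       262.50       226.1107       678.3322
  4       262.50       215.1387       860.5546
  5       262.50       204.6990     1,023.4950
  6       262.50       194.7659     1,168.5956
  7       262.50       185.3149     1,297.2042
  8    10,262.50     6,893.3677    55,146.9412
  Σ                  8,406.8014    60,900.1697
P = 8,406.8014; D_Mac = 7.24415 half-year periods = 3.62208 yrs; D_mod = 3.62208/(1+0.051) = 3.44632 yrs.
ΔP/P ≈ -D_mod · Δy = -3.44632 × (-0.003) = +0.010339 = +1.0339%.

+1.03%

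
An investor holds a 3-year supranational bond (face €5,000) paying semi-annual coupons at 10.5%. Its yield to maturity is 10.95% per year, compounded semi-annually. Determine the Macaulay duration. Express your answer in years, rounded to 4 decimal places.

Periodic yield y = 0.05475. Discount each cash flow and weight by its period:
  t   CF        PV=CF/(1+0.05475)^t    t·PV
  1       262.50       248.8741       248.8741
  2       262.50       235.9556       471.9111
  3       262.50       223.7076       671.1227
  4       262.50       212.0954       848.3814
  5       262.50       201.0859     1,005.4295
  6     5,262.50     3,822.0372    22,932.2229
  Σ                  4,943.7557    26,177.9420
Price P = Σ PV = 4,943.7557.
Macaulay duration = Σ(t·PV) / P = 26,177.9420 / 4,943.7557 = 5.29515 half-year periods.
In years: 5.29515 / 2 = 2.64758 years.

2.6476 years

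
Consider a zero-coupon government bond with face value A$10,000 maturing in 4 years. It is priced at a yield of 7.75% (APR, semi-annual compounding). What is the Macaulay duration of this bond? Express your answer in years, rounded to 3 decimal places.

A zero-coupon bond has a single cash flow at maturity, so its Macaulay duration equals its maturity: 4 years.
(Equivalently: 8 semi-annual periods ÷ 2 = 4 years.)

4.000 years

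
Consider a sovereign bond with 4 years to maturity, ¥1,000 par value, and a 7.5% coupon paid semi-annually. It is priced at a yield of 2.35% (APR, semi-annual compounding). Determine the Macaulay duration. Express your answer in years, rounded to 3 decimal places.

3.576 years

Periodic yield y = 0.01175. Discount each cash flow and weight by its period:
  t   CF        PV=CF/(1+0.01175)^t    t·PV
  1        37.50        37.0645        37.0645
  2        37.50        36.6340        73.2681
  3        37.50        36.2086       108.6258
  4        37.50        35.7881       143.1523
  5        37.50        35.3725       176.8623
  6        37.50        34.9617       209.7699
  7        37.50        34.5556       241.8894
  8     1,037.50       944.9360     7,559.4881
  Σ                  1,195.5210     8,550.1204
Price P = Σ PV = 1,195.5210.
Macaulay duration = Σ(t·PV) / P = 8,550.1204 / 1,195.5210 = 7.15179 half-year periods.
In years: 7.15179 / 2 = 3.57590 years.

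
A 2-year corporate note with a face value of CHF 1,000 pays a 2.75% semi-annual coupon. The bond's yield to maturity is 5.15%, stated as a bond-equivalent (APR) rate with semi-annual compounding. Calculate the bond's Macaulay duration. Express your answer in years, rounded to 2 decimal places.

1.96 years

Periodic yield y = 0.02575. Discount each cash flow and weight by its period:
  t   CF        PV=CF/(1+0.02575)^t    t·PV
  1        13.75        13.4048        13.4048
  2        13.75        13.0683        26.1366
  3        13.75        12.7403        38.2208
  4     1,013.75       915.7244     3,662.8974
  Σ                    954.9378     3,740.6596
Price P = Σ PV = 954.9378.
Macaulay duration = Σ(t·PV) / P = 3,740.6596 / 954.9378 = 3.91718 half-year periods.
In years: 3.91718 / 2 = 1.95859 years.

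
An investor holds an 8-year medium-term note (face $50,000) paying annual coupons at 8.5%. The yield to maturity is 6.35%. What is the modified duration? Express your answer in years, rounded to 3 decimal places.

5.869 years

Periodic yield y = 0.0635. First find Macaulay duration:
  t   CF        PV=CF/(1+0.0635)^t    t·PV
  1     4,250.00     3,996.2388     3,996.2388
  2     4,250.00     3,757.6294     7,515.2587
  3     4,250.00     3,533.2669    10,599.8008
  4     4,250.00     3,322.3008    13,289.2033
  5     4,250.00     3,123.9312    15,619.6559
  6     4,250.00     2,937.4059    17,624.4355
  7     4,250.00     2,762.0178    19,334.1245
  8    54,250.00    33,151.2408   265,209.9268
  Σ                 56,584.0317   353,188.6443
P = 56,584.0317; Macaulay duration = 353,188.6443 / 56,584.0317 = 6.24184 years.
Modified duration = D_Mac / (1 + y) = 6.24184 / 1.0635 = 5.86915 years.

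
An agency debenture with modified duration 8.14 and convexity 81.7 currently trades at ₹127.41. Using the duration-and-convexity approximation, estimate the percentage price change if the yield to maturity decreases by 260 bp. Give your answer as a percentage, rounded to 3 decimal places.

Duration effect: -D_mod·Δy = -8.14 × (-0.026) = +0.211640
Convexity effect: ½·C·(Δy)² = 0.5 × 81.7 × (-0.026)² = +0.0276146
ΔP/P ≈ +0.211640 + 0.0276146 = +0.2392546
= +23.92546%.

+23.925%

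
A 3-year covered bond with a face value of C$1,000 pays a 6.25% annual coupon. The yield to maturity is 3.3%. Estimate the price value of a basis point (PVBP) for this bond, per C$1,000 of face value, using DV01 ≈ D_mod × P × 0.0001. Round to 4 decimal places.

Periodic yield y = 0.033.
  t   CF        PV=CF/(1+0.033)^t    t·PV
  1        62.50        60.5034        60.5034
  2        62.50        58.5706       117.1411
  3     1,062.50       963.8911     2,891.6733
  Σ                  1,082.9651     3,069.3178
P = 1,082.9651; D_Mac = 2.83418 yrs; D_mod = 2.74364 yrs.
DV01 ≈ 2.74364 × 1,082.9651 × 0.0001 = 0.297127.

C$0.2971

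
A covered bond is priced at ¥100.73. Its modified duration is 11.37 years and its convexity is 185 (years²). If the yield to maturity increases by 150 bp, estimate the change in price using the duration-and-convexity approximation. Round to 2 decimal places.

Duration effect: -D_mod·Δy = -11.37 × (+0.015) = -0.170550
Convexity effect: ½·C·(Δy)² = 0.5 × 185 × (0.015)² = +0.0208125
ΔP/P ≈ -0.170550 + 0.0208125 = -0.1497375
ΔP ≈ 100.73 × (-0.1497375) = -15.083058375.

-¥15.08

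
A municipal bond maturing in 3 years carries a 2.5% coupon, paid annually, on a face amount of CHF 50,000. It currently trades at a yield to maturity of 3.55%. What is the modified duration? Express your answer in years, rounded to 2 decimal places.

Periodic yield y = 0.0355. First find Macaulay duration:
  t   CF        PV=CF/(1+0.0355)^t    t·PV
  1     1,250.00     1,207.1463     1,207.1463
  2     1,250.00     1,165.7618     2,331.5235
  3    51,250.00    46,157.6362   138,472.9087
  Σ                 48,530.5443   142,011.5785
P = 48,530.5443; Macaulay duration = 142,011.5785 / 48,530.5443 = 2.92623 years.
Modified duration = D_Mac / (1 + y) = 2.92623 / 1.0355 = 2.82591 years.

2.83 years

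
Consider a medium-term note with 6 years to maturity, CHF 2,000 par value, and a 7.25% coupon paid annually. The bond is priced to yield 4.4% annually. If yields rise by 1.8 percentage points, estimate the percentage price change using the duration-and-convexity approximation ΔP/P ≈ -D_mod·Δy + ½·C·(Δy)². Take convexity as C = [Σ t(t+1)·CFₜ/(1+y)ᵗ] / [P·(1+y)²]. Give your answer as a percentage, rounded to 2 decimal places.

-8.36%

With y = 0.044:
  t   CF        PV=CF/(1+0.044)^t    t·PV        t(t+1)·PV
  1       145.00       138.8889       138.8889         277.7778
  2       145.00       133.0353       266.0707         798.2120
  3       145.00       127.4285       382.2854       1,529.1418
  4       145.00       122.0579       488.2317       2,441.1586
  5       145.00       116.9137       584.5686       3,507.4118
  6     2,145.00     1,656.6254     9,939.7521      69,578.2650
  Σ                  2,294.9497    11,799.7975      78,131.9670
P = 2,294.9497; D_Mac = 5.14164 yrs; D_mod = 4.92494 yrs; C = 31.23594.
Duration effect: -4.92494 × (+0.018) = -0.088649
Convexity effect: 0.5 × 31.23594 × (0.018)² = +0.0050602
ΔP/P ≈ -0.088649 + 0.0050602 = -0.083589 = -8.3589%.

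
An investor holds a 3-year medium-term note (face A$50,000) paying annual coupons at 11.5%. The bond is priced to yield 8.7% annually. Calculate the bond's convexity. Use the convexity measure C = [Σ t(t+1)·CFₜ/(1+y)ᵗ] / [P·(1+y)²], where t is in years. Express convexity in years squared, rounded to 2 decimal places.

With y = 0.087:
  t   CF        PV=CF/(1+0.087)^t    t·PV        t(t+1)·PV
  1     5,750.00     5,289.7884     5,289.7884      10,579.5768
  2     5,750.00     4,866.4107     9,732.8214      29,198.4641
  3    55,750.00    43,406.6470   130,219.9410     520,879.7639
  Σ                 53,562.8461   145,242.5507     560,657.8048
P = 53,562.8461.
Convexity = Σ t(t+1)·PV / [P·(1+y)²] = 560,657.8048 / (53,562.8461 × 1.181569) = 8.85880.

8.86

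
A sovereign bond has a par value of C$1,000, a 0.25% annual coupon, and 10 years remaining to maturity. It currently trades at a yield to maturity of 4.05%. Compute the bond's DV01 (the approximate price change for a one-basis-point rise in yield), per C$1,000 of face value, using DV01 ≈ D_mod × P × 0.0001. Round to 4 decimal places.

C$0.6562

Periodic yield y = 0.0405.
  t   CF        PV=CF/(1+0.0405)^t    t·PV
  1         2.50         2.4027         2.4027
  2         2.50         2.3092         4.6183
  3         2.50         2.2193         6.6579
  4         2.50         2.1329         8.5316
  5         2.50         2.0499        10.2494
  6         2.50         1.9701        11.8206
  7         2.50         1.8934        13.2539
  8         2.50         1.8197        14.5577
  9         2.50         1.7489        15.7400
  10    1,002.50       674.0056     6,740.0565
  Σ                    692.5517     6,827.8886
P = 692.5517; D_Mac = 9.85903 yrs; D_mod = 9.47528 yrs.
DV01 ≈ 9.47528 × 692.5517 × 0.0001 = 0.656212.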